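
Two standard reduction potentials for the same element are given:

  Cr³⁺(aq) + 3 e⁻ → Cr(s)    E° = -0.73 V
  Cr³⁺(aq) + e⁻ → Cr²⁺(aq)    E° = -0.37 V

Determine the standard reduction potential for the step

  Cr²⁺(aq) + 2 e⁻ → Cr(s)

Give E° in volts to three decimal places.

-0.910 V

Sequential free energies add, so n₃E°₃ = n₁E°₁ + n₂E°₂.
With n₃ = 3, and the known step contributing 1×(-0.37) V, the unknown satisfies 2·E° = 3×(-0.73) − 1×(-0.37) = -1.820.
E° = -1.820 / 2 = -0.910 V.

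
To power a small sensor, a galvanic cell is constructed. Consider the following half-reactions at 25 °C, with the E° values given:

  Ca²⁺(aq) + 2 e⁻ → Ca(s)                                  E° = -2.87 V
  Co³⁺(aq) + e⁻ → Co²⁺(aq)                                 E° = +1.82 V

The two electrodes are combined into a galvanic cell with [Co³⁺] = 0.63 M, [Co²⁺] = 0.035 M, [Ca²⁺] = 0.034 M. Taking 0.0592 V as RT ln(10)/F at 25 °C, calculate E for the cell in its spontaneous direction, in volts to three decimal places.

Co³⁺/Co²⁺ is the cathode (higher E°), Ca²⁺/Ca the anode: E°cell = +1.82 − (-2.87) = +4.69 V, n = 2.
Overall: 2 Co³⁺(aq) + Ca(s) → 2 Co²⁺(aq) + Ca²⁺(aq)
Q = [Co²⁺]^2·[Ca²⁺] / ([Co³⁺]^2); log Q = -3.979.
E = E° − (0.0592/n) log Q = +4.69 − (0.0592/2)(-3.979) = +4.808 V.

+4.808 V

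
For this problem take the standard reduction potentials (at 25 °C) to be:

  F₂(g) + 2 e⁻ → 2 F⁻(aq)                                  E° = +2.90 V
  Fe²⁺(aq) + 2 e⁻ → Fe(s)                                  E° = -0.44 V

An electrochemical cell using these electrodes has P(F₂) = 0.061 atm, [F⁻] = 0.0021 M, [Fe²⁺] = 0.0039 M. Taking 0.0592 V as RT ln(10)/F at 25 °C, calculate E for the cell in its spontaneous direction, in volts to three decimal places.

+3.534 V

F₂/F⁻ is the cathode (higher E°), Fe²⁺/Fe the anode: E°cell = +2.90 − (-0.44) = +3.34 V, n = 2.
Overall: F₂(g) + Fe(s) → 2 F⁻(aq) + Fe²⁺(aq)
Q = [F⁻]^2·[Fe²⁺] / (P(F₂)); log Q = -6.550.
E = E° − (0.0592/n) log Q = +3.34 − (0.0592/2)(-6.550) = +3.534 V.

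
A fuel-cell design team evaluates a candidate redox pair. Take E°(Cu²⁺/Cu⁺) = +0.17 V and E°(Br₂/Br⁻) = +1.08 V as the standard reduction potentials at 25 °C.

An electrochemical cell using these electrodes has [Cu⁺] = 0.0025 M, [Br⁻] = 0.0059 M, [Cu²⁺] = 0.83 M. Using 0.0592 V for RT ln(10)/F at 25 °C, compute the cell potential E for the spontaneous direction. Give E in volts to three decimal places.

Br₂/Br⁻ is the cathode (higher E°), Cu²⁺/Cu⁺ the anode: E°cell = +1.08 − (+0.17) = +0.91 V, n = 2.
Overall: Br₂(l) + 2 Cu⁺(aq) → 2 Br⁻(aq) + 2 Cu²⁺(aq)
Q = [Br⁻]^2·[Cu²⁺]^2 / ([Cu⁺]^2); log Q = 0.584.
E = E° − (0.0592/n) log Q = +0.91 − (0.0592/2)(0.584) = +0.893 V.

+0.893 V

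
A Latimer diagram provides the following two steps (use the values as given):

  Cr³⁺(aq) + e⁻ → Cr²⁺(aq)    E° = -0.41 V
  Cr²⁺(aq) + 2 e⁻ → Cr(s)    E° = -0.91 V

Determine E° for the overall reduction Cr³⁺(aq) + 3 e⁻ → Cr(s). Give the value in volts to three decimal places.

-0.743 V

Adding the free-energy changes (−nFE°) of the two steps gives −n₃FE°₃ = −n₁FE°₁ − n₂FE°₂.
E°₃ = (1×-0.41 + 2×-0.91) / 3 = (-2.230) / 3 = -0.743 V.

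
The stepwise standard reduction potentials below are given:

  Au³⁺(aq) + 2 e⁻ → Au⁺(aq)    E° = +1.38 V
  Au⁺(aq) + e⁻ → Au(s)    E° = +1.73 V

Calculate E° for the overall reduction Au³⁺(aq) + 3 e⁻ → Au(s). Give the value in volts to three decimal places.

Adding the free-energy changes (−nFE°) of the two steps gives −n₃FE°₃ = −n₁FE°₁ − n₂FE°₂.
E°₃ = (2×+1.38 + 1×+1.73) / 3 = (+4.490) / 3 = +1.497 V.

+1.497 V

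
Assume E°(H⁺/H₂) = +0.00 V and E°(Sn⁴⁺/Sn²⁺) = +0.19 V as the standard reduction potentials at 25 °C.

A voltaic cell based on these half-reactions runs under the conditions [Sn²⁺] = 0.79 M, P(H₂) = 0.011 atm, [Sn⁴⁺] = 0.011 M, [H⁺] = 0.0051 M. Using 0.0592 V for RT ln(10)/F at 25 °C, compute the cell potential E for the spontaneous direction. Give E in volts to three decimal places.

+0.213 V

Sn⁴⁺/Sn²⁺ is the cathode (higher E°), H⁺/H₂ the anode: E°cell = +0.19 − (+0.00) = +0.19 V, n = 2.
Overall: Sn⁴⁺(aq) + H₂(g) → Sn²⁺(aq) + 2 H⁺(aq)
Q = [Sn²⁺]·[H⁺]^2 / ([Sn⁴⁺]·P(H₂)); log Q = -0.770.
E = E° − (0.0592/n) log Q = +0.19 − (0.0592/2)(-0.770) = +0.213 V.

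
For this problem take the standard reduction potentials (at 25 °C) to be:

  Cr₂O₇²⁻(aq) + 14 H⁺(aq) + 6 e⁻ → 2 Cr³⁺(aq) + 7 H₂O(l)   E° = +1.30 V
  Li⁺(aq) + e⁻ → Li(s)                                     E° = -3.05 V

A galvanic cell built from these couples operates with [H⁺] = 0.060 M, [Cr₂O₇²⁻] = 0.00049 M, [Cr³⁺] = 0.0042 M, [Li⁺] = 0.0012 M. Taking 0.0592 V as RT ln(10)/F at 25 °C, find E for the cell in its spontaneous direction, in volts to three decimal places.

Cr₂O₇²⁻/Cr³⁺ is the cathode (higher E°), Li⁺/Li the anode: E°cell = +1.30 − (-3.05) = +4.35 V, n = 6.
Overall: Cr₂O₇²⁻(aq) + 14 H⁺(aq) + 6 Li(s) → 2 Cr³⁺(aq) + 7 H₂O(l) + 6 Li⁺(aq)
Q = [Cr³⁺]^2·[Li⁺]^6 / ([Cr₂O₇²⁻]·[H⁺]^14); log Q = -1.863.
E = E° − (0.0592/n) log Q = +4.35 − (0.0592/6)(-1.863) = +4.368 V.

+4.368 V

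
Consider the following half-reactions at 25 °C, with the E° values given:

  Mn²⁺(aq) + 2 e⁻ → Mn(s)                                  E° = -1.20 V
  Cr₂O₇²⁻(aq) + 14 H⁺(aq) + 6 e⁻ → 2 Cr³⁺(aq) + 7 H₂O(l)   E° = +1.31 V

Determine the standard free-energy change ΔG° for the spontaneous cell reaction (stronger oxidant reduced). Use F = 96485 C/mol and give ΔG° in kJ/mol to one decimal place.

-1453.1 kJ/mol

Cr₂O₇²⁻/Cr³⁺ (E° = +1.31 V) is the cathode; Mn²⁺/Mn (E° = -1.20 V) is the anode, so E°cell = +2.51 V.
Balancing electrons gives n = 6 (lcm of 6 and 2).
ΔG° = −nFE° = −(6)(96485)(+2.51) = -1,453,064 J = -1453.1 kJ/mol.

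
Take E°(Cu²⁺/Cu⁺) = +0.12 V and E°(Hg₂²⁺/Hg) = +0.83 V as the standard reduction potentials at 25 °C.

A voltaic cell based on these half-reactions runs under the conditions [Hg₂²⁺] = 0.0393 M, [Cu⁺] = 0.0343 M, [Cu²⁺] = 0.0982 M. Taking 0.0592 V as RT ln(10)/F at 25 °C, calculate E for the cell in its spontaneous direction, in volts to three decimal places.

+0.641 V

Hg₂²⁺/Hg is the cathode (higher E°), Cu²⁺/Cu⁺ the anode: E°cell = +0.83 − (+0.12) = +0.71 V, n = 2.
Overall: Hg₂²⁺(aq) + 2 Cu⁺(aq) → 2 Hg(l) + 2 Cu²⁺(aq)
Q = [Cu²⁺]^2 / ([Hg₂²⁺]·[Cu⁺]^2); log Q = 2.319.
E = E° − (0.0592/n) log Q = +0.71 − (0.0592/2)(2.319) = +0.641 V.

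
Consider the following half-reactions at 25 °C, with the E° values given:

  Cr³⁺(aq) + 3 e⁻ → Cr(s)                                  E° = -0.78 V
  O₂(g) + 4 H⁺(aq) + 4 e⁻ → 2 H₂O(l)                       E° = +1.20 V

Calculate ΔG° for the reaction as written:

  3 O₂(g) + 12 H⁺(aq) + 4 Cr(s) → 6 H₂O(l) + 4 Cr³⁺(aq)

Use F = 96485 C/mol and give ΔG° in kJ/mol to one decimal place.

-2292.5 kJ/mol

As written, O₂/H₂O is reduced (cathode) and Cr³⁺/Cr is oxidised (anode), so E°cell = (+1.20) − (-0.78) = +1.98 V.
Balancing electrons gives n = 12.
ΔG° = −nFE° = −(12)(96485)(+1.98) = -2,292,484 J = -2292.5 kJ/mol.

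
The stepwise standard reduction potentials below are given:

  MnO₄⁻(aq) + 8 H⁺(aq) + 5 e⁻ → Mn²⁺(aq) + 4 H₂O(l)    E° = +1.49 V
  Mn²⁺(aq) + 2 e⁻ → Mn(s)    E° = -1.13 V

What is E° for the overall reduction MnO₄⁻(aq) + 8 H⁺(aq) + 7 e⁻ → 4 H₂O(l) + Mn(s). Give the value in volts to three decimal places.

Since ΔG° = −nFE° is additive over sequential reductions, n₃E°₃ = n₁E°₁ + n₂E°₂.
E°₃ = (5×+1.49 + 2×-1.13) / 7 = (+5.190) / 7 = +0.741 V.

+0.741 V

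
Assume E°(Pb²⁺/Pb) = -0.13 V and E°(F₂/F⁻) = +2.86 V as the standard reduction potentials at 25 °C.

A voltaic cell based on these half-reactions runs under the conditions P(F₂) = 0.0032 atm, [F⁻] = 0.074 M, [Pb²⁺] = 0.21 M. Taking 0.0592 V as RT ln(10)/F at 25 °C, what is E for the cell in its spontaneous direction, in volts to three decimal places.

+3.003 V

F₂/F⁻ is the cathode (higher E°), Pb²⁺/Pb the anode: E°cell = +2.86 − (-0.13) = +2.99 V, n = 2.
Overall: F₂(g) + Pb(s) → 2 F⁻(aq) + Pb²⁺(aq)
Q = [F⁻]^2·[Pb²⁺] / (P(F₂)); log Q = -0.444.
E = E° − (0.0592/n) log Q = +2.99 − (0.0592/2)(-0.444) = +3.003 V.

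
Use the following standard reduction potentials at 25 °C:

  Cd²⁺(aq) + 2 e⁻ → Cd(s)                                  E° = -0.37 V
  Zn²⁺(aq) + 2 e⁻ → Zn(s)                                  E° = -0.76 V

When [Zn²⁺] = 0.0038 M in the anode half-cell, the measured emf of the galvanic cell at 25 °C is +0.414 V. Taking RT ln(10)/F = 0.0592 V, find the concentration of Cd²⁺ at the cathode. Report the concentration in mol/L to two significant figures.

Cd²⁺/Cd is the cathode, Zn²⁺/Zn the anode: E°cell = +0.39 V, n = 2.
Overall reaction: Cd²⁺(aq) + Zn(s) → Cd(s) + Zn²⁺(aq); Q = [Zn²⁺]^1/[Cd²⁺]^1.
From E = E° − (0.0592/n) log Q: log Q = (E° − E)·n/0.0592 = (+0.39 − (+0.414))·2/0.0592 = -0.8108.
So 1·log[Cd²⁺] = 1·log(0.0038) − log Q = -2.4202 − (-0.8108) = -1.6094; [Cd²⁺] = 10^(-1.6094) ≈ 0.025 M.

0.025 M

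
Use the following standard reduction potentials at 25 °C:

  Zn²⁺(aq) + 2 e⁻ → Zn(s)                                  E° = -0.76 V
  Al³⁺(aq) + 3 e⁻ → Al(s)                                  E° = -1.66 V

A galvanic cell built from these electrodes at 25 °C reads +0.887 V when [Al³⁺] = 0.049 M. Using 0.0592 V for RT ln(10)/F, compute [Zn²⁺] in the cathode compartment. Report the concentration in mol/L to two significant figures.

0.049 M

Zn²⁺/Zn is the cathode, Al³⁺/Al the anode: E°cell = +0.90 V, n = 6.
Overall reaction: 3 Zn²⁺(aq) + 2 Al(s) → 3 Zn(s) + 2 Al³⁺(aq); Q = [Al³⁺]^2/[Zn²⁺]^3.
From E = E° − (0.0592/n) log Q: log Q = (E° − E)·n/0.0592 = (+0.90 − (+0.887))·6/0.0592 = 1.3176.
So 3·log[Zn²⁺] = 2·log(0.049) − log Q = -2.6196 − (1.3176) = -3.9372; log[Zn²⁺] = -3.9372 / 3 = -1.3124; [Zn²⁺] = 10^(-1.3124) ≈ 0.049 M.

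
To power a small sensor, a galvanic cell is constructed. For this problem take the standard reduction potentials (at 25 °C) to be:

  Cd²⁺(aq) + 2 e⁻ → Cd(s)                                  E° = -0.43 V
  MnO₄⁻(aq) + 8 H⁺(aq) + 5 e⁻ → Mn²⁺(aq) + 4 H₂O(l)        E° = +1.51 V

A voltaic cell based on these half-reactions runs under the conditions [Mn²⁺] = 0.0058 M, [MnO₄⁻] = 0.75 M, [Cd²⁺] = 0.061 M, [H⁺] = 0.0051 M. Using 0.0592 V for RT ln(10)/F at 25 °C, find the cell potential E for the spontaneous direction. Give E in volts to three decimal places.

MnO₄⁻/Mn²⁺ is the cathode (higher E°), Cd²⁺/Cd the anode: E°cell = +1.51 − (-0.43) = +1.94 V, n = 10.
Overall: 2 MnO₄⁻(aq) + 16 H⁺(aq) + 5 Cd(s) → 2 Mn²⁺(aq) + 8 H₂O(l) + 5 Cd²⁺(aq)
Q = [Mn²⁺]^2·[Cd²⁺]^5 / ([MnO₄⁻]^2·[H⁺]^16); log Q = 26.382.
E = E° − (0.0592/n) log Q = +1.94 − (0.0592/10)(26.382) = +1.784 V.

+1.784 V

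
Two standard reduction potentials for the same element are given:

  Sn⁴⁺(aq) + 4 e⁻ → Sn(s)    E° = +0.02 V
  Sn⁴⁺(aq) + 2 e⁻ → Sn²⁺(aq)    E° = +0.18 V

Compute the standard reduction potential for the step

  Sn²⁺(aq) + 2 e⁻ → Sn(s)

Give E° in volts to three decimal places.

-0.140 V

Sequential free energies add, so n₃E°₃ = n₁E°₁ + n₂E°₂.
With n₃ = 4, and the known step contributing 2×(+0.18) V, the unknown satisfies 2·E° = 4×(+0.02) − 2×(+0.18) = -0.280.
E° = -0.280 / 2 = -0.140 V.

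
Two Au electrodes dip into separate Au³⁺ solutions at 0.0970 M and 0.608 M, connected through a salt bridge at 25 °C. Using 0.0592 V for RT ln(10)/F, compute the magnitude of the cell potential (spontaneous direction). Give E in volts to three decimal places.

For a concentration cell E°cell = 0. The 0.608 M side is the cathode (reduction is favoured where [Au³⁺] is higher).
With n = 3, E = −(0.0592/3) log([Au³⁺]ₐₙ/[Au³⁺]꜀ₐₜ) = −(0.0592/3) log(0.097/0.608) = −(0.0592/3)(-0.797) = +0.016 V.

+0.016 V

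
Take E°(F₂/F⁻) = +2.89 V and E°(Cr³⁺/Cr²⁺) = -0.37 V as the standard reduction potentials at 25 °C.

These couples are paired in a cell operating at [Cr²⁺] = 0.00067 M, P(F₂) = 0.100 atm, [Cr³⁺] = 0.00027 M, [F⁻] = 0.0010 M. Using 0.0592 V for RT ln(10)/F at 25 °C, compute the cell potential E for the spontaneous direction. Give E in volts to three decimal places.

+3.431 V

F₂/F⁻ is the cathode (higher E°), Cr³⁺/Cr²⁺ the anode: E°cell = +2.89 − (-0.37) = +3.26 V, n = 2.
Overall: F₂(g) + 2 Cr²⁺(aq) → 2 F⁻(aq) + 2 Cr³⁺(aq)
Q = [F⁻]^2·[Cr³⁺]^2 / (P(F₂)·[Cr²⁺]^2); log Q = -5.789.
E = E° − (0.0592/n) log Q = +3.26 − (0.0592/2)(-5.789) = +3.431 V.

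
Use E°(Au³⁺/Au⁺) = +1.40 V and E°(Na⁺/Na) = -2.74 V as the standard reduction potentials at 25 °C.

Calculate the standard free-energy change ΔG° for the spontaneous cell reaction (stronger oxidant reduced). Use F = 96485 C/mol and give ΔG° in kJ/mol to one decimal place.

-798.9 kJ/mol

Au³⁺/Au⁺ (E° = +1.40 V) is the cathode; Na⁺/Na (E° = -2.74 V) is the anode, so E°cell = +4.14 V.
Balancing electrons gives n = 2 (lcm of 2 and 1).
ΔG° = −nFE° = −(2)(96485)(+4.14) = -798,896 J = -798.9 kJ/mol.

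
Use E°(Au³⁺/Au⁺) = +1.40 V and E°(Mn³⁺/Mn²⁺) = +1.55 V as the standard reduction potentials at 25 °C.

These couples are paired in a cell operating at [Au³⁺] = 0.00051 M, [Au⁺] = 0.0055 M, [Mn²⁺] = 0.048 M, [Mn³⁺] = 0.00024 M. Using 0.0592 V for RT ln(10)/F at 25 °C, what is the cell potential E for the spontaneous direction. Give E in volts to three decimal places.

+0.044 V

Mn³⁺/Mn²⁺ is the cathode (higher E°), Au³⁺/Au⁺ the anode: E°cell = +1.55 − (+1.40) = +0.15 V, n = 2.
Overall: 2 Mn³⁺(aq) + Au⁺(aq) → 2 Mn²⁺(aq) + Au³⁺(aq)
Q = [Mn²⁺]^2·[Au³⁺] / ([Mn³⁺]^2·[Au⁺]); log Q = 3.569.
E = E° − (0.0592/n) log Q = +0.15 − (0.0592/2)(3.569) = +0.044 V.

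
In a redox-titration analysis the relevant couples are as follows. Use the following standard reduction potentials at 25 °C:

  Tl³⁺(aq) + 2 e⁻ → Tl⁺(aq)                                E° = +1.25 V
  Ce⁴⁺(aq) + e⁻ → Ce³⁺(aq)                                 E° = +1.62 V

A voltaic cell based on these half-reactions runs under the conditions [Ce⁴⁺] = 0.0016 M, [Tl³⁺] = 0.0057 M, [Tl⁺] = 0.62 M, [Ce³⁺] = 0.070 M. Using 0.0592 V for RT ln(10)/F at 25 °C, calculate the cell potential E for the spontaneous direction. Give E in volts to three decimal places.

+0.333 V

Ce⁴⁺/Ce³⁺ is the cathode (higher E°), Tl³⁺/Tl⁺ the anode: E°cell = +1.62 − (+1.25) = +0.37 V, n = 2.
Overall: 2 Ce⁴⁺(aq) + Tl⁺(aq) → 2 Ce³⁺(aq) + Tl³⁺(aq)
Q = [Ce³⁺]^2·[Tl³⁺] / ([Ce⁴⁺]^2·[Tl⁺]); log Q = 1.245.
E = E° − (0.0592/n) log Q = +0.37 − (0.0592/2)(1.245) = +0.333 V.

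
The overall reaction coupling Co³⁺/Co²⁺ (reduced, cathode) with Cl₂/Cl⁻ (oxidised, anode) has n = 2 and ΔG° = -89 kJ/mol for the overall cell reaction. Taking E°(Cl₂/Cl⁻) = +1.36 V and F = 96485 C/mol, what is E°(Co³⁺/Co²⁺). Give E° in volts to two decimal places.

+1.82 V

E°cell = −ΔG°/(nF) = −(-89×10³)/((2)(96485)) = +0.461 V.
Since Co³⁺/Co²⁺ is the cathode and Cl₂/Cl⁻ the anode, E°cell = E°(Co³⁺/Co²⁺) − E°(Cl₂/Cl⁻).
So E°(Co³⁺/Co²⁺) = E°cell + E°(Cl₂/Cl⁻) = +0.461 + (+1.36) = +1.82 V.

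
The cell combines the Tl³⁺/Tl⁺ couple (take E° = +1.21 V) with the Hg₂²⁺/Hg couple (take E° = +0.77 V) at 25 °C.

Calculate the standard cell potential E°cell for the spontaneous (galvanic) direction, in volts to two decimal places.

+0.44 V

The Tl³⁺/Tl⁺ couple has the higher reduction potential, so it is the cathode; Hg₂²⁺/Hg is oxidised at the anode.
E°cell = E°(cathode) − E°(anode) = (+1.21) − (+0.77) = +0.44 V.
Since E°cell > 0, the reaction is spontaneous under standard conditions.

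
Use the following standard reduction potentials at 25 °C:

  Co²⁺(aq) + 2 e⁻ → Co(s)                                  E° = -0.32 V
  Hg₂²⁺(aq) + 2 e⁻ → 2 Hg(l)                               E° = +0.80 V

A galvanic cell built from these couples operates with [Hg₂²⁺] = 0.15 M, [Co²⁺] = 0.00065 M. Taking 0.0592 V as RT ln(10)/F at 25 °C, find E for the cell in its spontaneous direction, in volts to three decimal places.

+1.190 V

Hg₂²⁺/Hg is the cathode (higher E°), Co²⁺/Co the anode: E°cell = +0.80 − (-0.32) = +1.12 V, n = 2.
Overall: Hg₂²⁺(aq) + Co(s) → 2 Hg(l) + Co²⁺(aq)
Q = [Co²⁺] / ([Hg₂²⁺]); log Q = -2.363.
E = E° − (0.0592/n) log Q = +1.12 − (0.0592/2)(-2.363) = +1.190 V.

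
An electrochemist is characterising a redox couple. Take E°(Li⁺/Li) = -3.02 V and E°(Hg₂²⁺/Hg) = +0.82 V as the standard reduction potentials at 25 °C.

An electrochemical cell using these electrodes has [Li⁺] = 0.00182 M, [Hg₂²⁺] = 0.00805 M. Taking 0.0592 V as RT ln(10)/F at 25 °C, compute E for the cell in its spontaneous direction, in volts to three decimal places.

+3.940 V

Hg₂²⁺/Hg is the cathode (higher E°), Li⁺/Li the anode: E°cell = +0.82 − (-3.02) = +3.84 V, n = 2.
Overall: Hg₂²⁺(aq) + 2 Li(s) → 2 Hg(l) + 2 Li⁺(aq)
Q = [Li⁺]^2 / ([Hg₂²⁺]); log Q = -3.386.
E = E° − (0.0592/n) log Q = +3.84 − (0.0592/2)(-3.386) = +3.940 V.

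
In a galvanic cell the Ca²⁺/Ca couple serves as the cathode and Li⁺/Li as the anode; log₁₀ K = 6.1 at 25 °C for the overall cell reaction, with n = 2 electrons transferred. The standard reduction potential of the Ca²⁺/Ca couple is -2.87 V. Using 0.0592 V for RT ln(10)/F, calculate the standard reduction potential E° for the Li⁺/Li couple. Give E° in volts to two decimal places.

E°cell = (0.0592/n)·log K = (0.0592/2)(6.1) = +0.181 V.
Since Ca²⁺/Ca is the cathode and Li⁺/Li the anode, E°cell = E°(Ca²⁺/Ca) − E°(Li⁺/Li).
So E°(Li⁺/Li) = E°(Ca²⁺/Ca) − E°cell = (-2.87) − (+0.181) = -3.05 V.

-3.05 V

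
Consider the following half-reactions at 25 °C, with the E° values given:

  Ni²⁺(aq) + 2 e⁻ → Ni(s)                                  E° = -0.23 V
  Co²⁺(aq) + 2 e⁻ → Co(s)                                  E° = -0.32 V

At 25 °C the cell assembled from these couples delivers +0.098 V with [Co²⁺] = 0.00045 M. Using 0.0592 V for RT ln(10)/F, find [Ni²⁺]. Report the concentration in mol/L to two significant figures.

Ni²⁺/Ni is the cathode, Co²⁺/Co the anode: E°cell = +0.09 V, n = 2.
Overall reaction: Ni²⁺(aq) + Co(s) → Ni(s) + Co²⁺(aq); Q = [Co²⁺]^1/[Ni²⁺]^1.
From E = E° − (0.0592/n) log Q: log Q = (E° − E)·n/0.0592 = (+0.09 − (+0.098))·2/0.0592 = -0.2703.
So 1·log[Ni²⁺] = 1·log(0.00045) − log Q = -3.3468 − (-0.2703) = -3.0765; [Ni²⁺] = 10^(-3.0765) ≈ 0.00084 M.

0.00084 M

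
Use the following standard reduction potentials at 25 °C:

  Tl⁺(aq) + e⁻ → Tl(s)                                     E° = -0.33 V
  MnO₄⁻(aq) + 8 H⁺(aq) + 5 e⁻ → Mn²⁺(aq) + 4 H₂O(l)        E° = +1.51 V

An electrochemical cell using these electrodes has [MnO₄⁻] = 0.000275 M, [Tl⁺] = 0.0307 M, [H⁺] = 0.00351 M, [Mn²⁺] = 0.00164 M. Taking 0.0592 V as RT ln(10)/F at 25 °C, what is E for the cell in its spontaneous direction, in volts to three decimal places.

+1.688 V

MnO₄⁻/Mn²⁺ is the cathode (higher E°), Tl⁺/Tl the anode: E°cell = +1.51 − (-0.33) = +1.84 V, n = 5.
Overall: MnO₄⁻(aq) + 8 H⁺(aq) + 5 Tl(s) → Mn²⁺(aq) + 4 H₂O(l) + 5 Tl⁺(aq)
Q = [Mn²⁺]·[Tl⁺]^5 / ([MnO₄⁻]·[H⁺]^8); log Q = 12.849.
E = E° − (0.0592/n) log Q = +1.84 − (0.0592/5)(12.849) = +1.688 V.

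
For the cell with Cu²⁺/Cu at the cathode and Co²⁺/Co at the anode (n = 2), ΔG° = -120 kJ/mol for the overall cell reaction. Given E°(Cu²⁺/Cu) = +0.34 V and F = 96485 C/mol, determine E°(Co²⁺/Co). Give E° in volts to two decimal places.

E°cell = −ΔG°/(nF) = −(-120×10³)/((2)(96485)) = +0.622 V.
Since Cu²⁺/Cu is the cathode and Co²⁺/Co the anode, E°cell = E°(Cu²⁺/Cu) − E°(Co²⁺/Co).
So E°(Co²⁺/Co) = E°(Cu²⁺/Cu) − E°cell = (+0.34) − (+0.622) = -0.28 V.

-0.28 V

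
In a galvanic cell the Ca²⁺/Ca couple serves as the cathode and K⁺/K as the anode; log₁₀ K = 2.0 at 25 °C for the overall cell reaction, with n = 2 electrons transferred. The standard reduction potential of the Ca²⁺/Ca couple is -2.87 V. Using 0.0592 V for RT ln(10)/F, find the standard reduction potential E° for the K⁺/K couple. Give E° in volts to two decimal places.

E°cell = (0.0592/n)·log K = (0.0592/2)(2.0) = +0.059 V.
Since Ca²⁺/Ca is the cathode and K⁺/K the anode, E°cell = E°(Ca²⁺/Ca) − E°(K⁺/K).
So E°(K⁺/K) = E°(Ca²⁺/Ca) − E°cell = (-2.87) − (+0.059) = -2.93 V.

-2.93 V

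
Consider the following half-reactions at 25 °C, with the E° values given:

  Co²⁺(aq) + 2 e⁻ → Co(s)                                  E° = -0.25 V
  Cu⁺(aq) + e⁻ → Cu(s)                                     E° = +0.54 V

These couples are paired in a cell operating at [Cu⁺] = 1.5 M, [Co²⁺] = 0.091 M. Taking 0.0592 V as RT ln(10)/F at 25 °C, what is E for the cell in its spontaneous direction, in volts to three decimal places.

Cu⁺/Cu is the cathode (higher E°), Co²⁺/Co the anode: E°cell = +0.54 − (-0.25) = +0.79 V, n = 2.
Overall: 2 Cu⁺(aq) + Co(s) → 2 Cu(s) + Co²⁺(aq)
Q = [Co²⁺] / ([Cu⁺]^2); log Q = -1.393.
E = E° − (0.0592/n) log Q = +0.79 − (0.0592/2)(-1.393) = +0.831 V.

+0.831 V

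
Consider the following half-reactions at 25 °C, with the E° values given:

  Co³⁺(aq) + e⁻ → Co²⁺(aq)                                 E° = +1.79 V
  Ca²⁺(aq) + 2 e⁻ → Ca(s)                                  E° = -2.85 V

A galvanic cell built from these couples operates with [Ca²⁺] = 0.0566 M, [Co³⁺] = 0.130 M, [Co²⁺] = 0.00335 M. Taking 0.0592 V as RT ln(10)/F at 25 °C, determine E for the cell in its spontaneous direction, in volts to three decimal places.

Co³⁺/Co²⁺ is the cathode (higher E°), Ca²⁺/Ca the anode: E°cell = +1.79 − (-2.85) = +4.64 V, n = 2.
Overall: 2 Co³⁺(aq) + Ca(s) → 2 Co²⁺(aq) + Ca²⁺(aq)
Q = [Co²⁺]^2·[Ca²⁺] / ([Co³⁺]^2); log Q = -4.425.
E = E° − (0.0592/n) log Q = +4.64 − (0.0592/2)(-4.425) = +4.771 V.

+4.771 V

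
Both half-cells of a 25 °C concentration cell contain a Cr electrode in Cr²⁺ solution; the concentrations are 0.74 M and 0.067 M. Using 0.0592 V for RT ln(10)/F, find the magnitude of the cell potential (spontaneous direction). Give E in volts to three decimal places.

For a concentration cell E°cell = 0. The 0.74 M side is the cathode (reduction is favoured where [Cr²⁺] is higher).
With n = 2, E = −(0.0592/2) log([Cr²⁺]ₐₙ/[Cr²⁺]꜀ₐₜ) = −(0.0592/2) log(0.067/0.74) = −(0.0592/2)(-1.043) = +0.031 V.

+0.031 V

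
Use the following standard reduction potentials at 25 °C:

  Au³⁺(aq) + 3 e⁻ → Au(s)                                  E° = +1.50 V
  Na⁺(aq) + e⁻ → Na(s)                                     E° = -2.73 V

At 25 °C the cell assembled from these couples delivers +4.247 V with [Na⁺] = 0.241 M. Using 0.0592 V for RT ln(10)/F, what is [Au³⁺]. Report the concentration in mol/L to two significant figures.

0.10 M

Au³⁺/Au is the cathode, Na⁺/Na the anode: E°cell = +4.23 V, n = 3.
Overall reaction: Au³⁺(aq) + 3 Na(s) → Au(s) + 3 Na⁺(aq); Q = [Na⁺]^3/[Au³⁺]^1.
From E = E° − (0.0592/n) log Q: log Q = (E° − E)·n/0.0592 = (+4.23 − (+4.247))·3/0.0592 = -0.8615.
So 1·log[Au³⁺] = 3·log(0.241) − log Q = -1.8539 − (-0.8615) = -0.9924; [Au³⁺] = 10^(-0.9924) ≈ 0.10 M.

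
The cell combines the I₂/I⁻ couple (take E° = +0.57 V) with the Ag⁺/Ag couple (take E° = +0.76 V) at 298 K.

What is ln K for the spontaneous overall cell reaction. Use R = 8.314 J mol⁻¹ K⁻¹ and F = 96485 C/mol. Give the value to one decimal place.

14.8

Cathode: Ag⁺/Ag; anode: I₂/I⁻. E°cell = (+0.76) − (+0.57) = +0.19 V, with n = 2.
ΔG° = −nFE° = −RT ln K, so ln K = nFE°/(RT) = (2)(96485)(+0.19) / ((8.314)(298)) = 14.798.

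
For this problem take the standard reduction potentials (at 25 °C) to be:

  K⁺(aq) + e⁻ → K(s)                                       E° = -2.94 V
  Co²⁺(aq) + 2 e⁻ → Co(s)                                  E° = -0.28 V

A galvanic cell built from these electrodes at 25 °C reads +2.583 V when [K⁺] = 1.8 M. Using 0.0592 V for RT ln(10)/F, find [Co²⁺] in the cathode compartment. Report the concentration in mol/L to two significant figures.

0.0081 M

Co²⁺/Co is the cathode, K⁺/K the anode: E°cell = +2.66 V, n = 2.
Overall reaction: Co²⁺(aq) + 2 K(s) → Co(s) + 2 K⁺(aq); Q = [K⁺]^2/[Co²⁺]^1.
From E = E° − (0.0592/n) log Q: log Q = (E° − E)·n/0.0592 = (+2.66 − (+2.583))·2/0.0592 = 2.6014.
So 1·log[Co²⁺] = 2·log(1.8) − log Q = 0.5105 − (2.6014) = -2.0909; [Co²⁺] = 10^(-2.0909) ≈ 0.0081 M.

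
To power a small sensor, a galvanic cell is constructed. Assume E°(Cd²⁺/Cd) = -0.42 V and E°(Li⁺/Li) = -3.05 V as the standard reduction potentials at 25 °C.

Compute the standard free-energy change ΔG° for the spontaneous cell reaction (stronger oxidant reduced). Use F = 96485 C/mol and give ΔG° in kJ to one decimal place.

Cd²⁺/Cd (E° = -0.42 V) is the cathode; Li⁺/Li (E° = -3.05 V) is the anode, so E°cell = +2.63 V.
Balancing electrons gives n = 2 (lcm of 2 and 1).
ΔG° = −nFE° = −(2)(96485)(+2.63) = -507,511 J = -507.5 kJ.

-507.5 kJ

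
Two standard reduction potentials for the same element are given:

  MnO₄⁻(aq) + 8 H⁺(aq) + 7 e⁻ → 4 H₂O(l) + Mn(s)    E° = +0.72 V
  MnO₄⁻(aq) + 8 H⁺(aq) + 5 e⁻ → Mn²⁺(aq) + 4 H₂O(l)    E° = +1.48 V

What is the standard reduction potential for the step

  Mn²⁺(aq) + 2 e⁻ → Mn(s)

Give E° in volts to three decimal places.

Sequential free energies add, so n₃E°₃ = n₁E°₁ + n₂E°₂.
With n₃ = 7, and the known step contributing 5×(+1.48) V, the unknown satisfies 2·E° = 7×(+0.72) − 5×(+1.48) = -2.360.
E° = -2.360 / 2 = -1.180 V.

-1.180 V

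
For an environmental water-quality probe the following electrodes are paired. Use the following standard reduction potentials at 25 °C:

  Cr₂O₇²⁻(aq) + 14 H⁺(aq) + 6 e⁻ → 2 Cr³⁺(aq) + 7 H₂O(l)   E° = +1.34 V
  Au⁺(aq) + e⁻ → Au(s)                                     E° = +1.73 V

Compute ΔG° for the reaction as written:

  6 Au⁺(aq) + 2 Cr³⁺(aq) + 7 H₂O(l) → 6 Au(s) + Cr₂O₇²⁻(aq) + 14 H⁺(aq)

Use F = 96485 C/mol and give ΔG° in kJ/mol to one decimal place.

-225.8 kJ/mol

As written, Au⁺/Au is reduced (cathode) and Cr₂O₇²⁻/Cr³⁺ is oxidised (anode), so E°cell = (+1.73) − (+1.34) = +0.39 V.
Balancing electrons gives n = 6.
ΔG° = −nFE° = −(6)(96485)(+0.39) = -225,775 J = -225.8 kJ/mol.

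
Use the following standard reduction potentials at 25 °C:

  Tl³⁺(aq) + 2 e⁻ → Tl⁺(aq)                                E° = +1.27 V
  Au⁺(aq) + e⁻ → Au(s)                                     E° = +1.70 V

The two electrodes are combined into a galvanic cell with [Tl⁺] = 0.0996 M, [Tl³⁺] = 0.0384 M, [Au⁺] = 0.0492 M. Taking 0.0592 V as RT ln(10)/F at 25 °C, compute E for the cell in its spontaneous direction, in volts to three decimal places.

Au⁺/Au is the cathode (higher E°), Tl³⁺/Tl⁺ the anode: E°cell = +1.70 − (+1.27) = +0.43 V, n = 2.
Overall: 2 Au⁺(aq) + Tl⁺(aq) → 2 Au(s) + Tl³⁺(aq)
Q = [Tl³⁺] / ([Au⁺]^2·[Tl⁺]); log Q = 2.202.
E = E° − (0.0592/n) log Q = +0.43 − (0.0592/2)(2.202) = +0.365 V.

+0.365 V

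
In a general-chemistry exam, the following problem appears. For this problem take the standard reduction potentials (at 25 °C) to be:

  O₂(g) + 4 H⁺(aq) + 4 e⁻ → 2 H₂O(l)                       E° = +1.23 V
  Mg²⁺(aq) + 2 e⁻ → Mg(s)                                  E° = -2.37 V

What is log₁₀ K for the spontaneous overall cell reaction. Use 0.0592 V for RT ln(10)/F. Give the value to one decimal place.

243.2

Cathode: O₂/H₂O; anode: Mg²⁺/Mg. E°cell = +3.60 V, n = 4.
log K = nE°cell / 0.0592 = (4)(+3.60) / 0.0592 = 243.2.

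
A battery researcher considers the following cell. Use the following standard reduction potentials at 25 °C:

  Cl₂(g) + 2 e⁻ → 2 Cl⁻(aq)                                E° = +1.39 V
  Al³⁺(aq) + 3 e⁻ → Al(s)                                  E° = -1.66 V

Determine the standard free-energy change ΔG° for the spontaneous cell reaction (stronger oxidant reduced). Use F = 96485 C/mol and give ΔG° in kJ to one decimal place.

-1765.7 kJ

Cl₂/Cl⁻ (E° = +1.39 V) is the cathode; Al³⁺/Al (E° = -1.66 V) is the anode, so E°cell = +3.05 V.
Balancing electrons gives n = 6 (lcm of 2 and 3).
ΔG° = −nFE° = −(6)(96485)(+3.05) = -1,765,676 J = -1765.7 kJ.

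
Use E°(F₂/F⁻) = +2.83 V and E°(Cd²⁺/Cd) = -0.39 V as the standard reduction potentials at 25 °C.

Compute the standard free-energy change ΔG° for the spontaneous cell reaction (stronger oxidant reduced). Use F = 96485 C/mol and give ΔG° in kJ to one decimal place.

F₂/F⁻ (E° = +2.83 V) is the cathode; Cd²⁺/Cd (E° = -0.39 V) is the anode, so E°cell = +3.22 V.
Balancing electrons gives n = 2 (lcm of 2 and 2).
ΔG° = −nFE° = −(2)(96485)(+3.22) = -621,363 J = -621.4 kJ.

-621.4 kJ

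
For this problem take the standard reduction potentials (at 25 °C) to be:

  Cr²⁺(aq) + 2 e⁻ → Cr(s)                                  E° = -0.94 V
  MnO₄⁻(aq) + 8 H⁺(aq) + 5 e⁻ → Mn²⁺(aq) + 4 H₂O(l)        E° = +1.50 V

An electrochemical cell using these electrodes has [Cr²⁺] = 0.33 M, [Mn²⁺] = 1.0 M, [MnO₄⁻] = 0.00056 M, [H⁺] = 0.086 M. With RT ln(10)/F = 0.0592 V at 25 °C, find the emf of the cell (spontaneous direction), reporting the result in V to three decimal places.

+2.315 V

MnO₄⁻/Mn²⁺ is the cathode (higher E°), Cr²⁺/Cr the anode: E°cell = +1.50 − (-0.94) = +2.44 V, n = 10.
Overall: 2 MnO₄⁻(aq) + 16 H⁺(aq) + 5 Cr(s) → 2 Mn²⁺(aq) + 8 H₂O(l) + 5 Cr²⁺(aq)
Q = [Mn²⁺]^2·[Cr²⁺]^5 / ([MnO₄⁻]^2·[H⁺]^16); log Q = 21.144.
E = E° − (0.0592/n) log Q = +2.44 − (0.0592/10)(21.144) = +2.315 V.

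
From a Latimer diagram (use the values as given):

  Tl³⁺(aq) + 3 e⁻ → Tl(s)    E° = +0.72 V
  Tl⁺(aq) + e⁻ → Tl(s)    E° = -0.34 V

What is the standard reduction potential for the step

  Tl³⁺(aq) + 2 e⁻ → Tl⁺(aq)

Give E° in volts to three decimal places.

Sequential free energies add, so n₃E°₃ = n₁E°₁ + n₂E°₂.
With n₃ = 3, and the known step contributing 1×(-0.34) V, the unknown satisfies 2·E° = 3×(+0.72) − 1×(-0.34) = +2.500.
E° = +2.500 / 2 = +1.250 V.

+1.250 V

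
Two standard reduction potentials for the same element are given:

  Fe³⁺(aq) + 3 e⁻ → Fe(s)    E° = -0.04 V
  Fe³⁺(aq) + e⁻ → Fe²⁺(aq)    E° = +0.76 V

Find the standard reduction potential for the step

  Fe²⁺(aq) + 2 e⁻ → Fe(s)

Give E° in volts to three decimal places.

Sequential free energies add, so n₃E°₃ = n₁E°₁ + n₂E°₂.
With n₃ = 3, and the known step contributing 1×(+0.76) V, the unknown satisfies 2·E° = 3×(-0.04) − 1×(+0.76) = -0.880.
E° = -0.880 / 2 = -0.440 V.

-0.440 V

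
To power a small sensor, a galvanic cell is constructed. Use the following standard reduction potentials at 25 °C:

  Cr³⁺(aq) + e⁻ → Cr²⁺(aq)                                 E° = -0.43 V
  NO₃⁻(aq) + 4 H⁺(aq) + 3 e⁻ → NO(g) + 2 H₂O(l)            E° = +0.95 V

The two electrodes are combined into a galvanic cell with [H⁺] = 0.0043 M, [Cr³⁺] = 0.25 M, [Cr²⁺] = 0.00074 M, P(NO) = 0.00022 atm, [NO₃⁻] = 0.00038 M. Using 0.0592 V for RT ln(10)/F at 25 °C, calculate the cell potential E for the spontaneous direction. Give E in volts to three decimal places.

+1.048 V

NO₃⁻/NO is the cathode (higher E°), Cr³⁺/Cr²⁺ the anode: E°cell = +0.95 − (-0.43) = +1.38 V, n = 3.
Overall: NO₃⁻(aq) + 4 H⁺(aq) + 3 Cr²⁺(aq) → NO(g) + 2 H₂O(l) + 3 Cr³⁺(aq)
Q = P(NO)·[Cr³⁺]^3 / ([NO₃⁻]·[H⁺]^4·[Cr²⁺]^3); log Q = 16.815.
E = E° − (0.0592/n) log Q = +1.38 − (0.0592/3)(16.815) = +1.048 V.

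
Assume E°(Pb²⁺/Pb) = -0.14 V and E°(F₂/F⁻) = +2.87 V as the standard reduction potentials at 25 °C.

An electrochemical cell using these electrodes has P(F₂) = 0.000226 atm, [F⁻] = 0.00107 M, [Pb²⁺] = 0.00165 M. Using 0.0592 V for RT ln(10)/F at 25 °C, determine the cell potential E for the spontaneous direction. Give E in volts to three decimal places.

F₂/F⁻ is the cathode (higher E°), Pb²⁺/Pb the anode: E°cell = +2.87 − (-0.14) = +3.01 V, n = 2.
Overall: F₂(g) + Pb(s) → 2 F⁻(aq) + Pb²⁺(aq)
Q = [F⁻]^2·[Pb²⁺] / (P(F₂)); log Q = -5.078.
E = E° − (0.0592/n) log Q = +3.01 − (0.0592/2)(-5.078) = +3.160 V.

+3.160 V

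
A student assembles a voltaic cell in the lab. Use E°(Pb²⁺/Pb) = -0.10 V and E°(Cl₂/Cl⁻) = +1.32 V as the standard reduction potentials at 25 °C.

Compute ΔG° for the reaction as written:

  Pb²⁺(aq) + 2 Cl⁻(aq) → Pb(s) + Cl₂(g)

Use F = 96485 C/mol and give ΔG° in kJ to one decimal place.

As written, Pb²⁺/Pb is reduced (cathode) and Cl₂/Cl⁻ is oxidised (anode), so E°cell = (-0.10) − (+1.32) = -1.42 V.
Balancing electrons gives n = 2.
ΔG° = −nFE° = −(2)(96485)(-1.42) = 274,017 J = +274.0 kJ.

+274.0 kJ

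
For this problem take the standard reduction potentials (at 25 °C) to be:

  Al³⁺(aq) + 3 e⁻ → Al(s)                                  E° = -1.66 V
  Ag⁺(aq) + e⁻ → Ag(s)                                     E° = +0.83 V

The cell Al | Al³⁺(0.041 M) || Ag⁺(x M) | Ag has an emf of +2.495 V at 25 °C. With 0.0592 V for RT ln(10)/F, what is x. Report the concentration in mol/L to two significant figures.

0.42 M

Ag⁺/Ag is the cathode, Al³⁺/Al the anode: E°cell = +2.49 V, n = 3.
Overall reaction: 3 Ag⁺(aq) + Al(s) → 3 Ag(s) + Al³⁺(aq); Q = [Al³⁺]^1/[Ag⁺]^3.
From E = E° − (0.0592/n) log Q: log Q = (E° − E)·n/0.0592 = (+2.49 − (+2.495))·3/0.0592 = -0.2534.
So 3·log[Ag⁺] = 1·log(0.041) − log Q = -1.3872 − (-0.2534) = -1.1338; log[Ag⁺] = -1.1338 / 3 = -0.3779; [Ag⁺] = 10^(-0.3779) ≈ 0.42 M.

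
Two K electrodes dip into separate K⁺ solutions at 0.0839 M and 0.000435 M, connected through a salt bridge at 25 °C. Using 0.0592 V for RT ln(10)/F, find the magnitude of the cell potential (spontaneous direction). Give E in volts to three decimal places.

+0.135 V

For a concentration cell E°cell = 0. The 0.0839 M side is the cathode (reduction is favoured where [K⁺] is higher).
With n = 1, E = −(0.0592/1) log([K⁺]ₐₙ/[K⁺]꜀ₐₜ) = −(0.0592/1) log(0.000435/0.0839) = −(0.0592/1)(-2.285) = +0.135 V.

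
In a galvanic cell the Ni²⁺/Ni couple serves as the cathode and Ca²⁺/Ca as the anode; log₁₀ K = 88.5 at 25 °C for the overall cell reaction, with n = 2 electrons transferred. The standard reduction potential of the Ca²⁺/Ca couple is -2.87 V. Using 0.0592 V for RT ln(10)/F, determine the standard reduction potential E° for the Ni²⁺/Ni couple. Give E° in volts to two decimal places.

E°cell = (0.0592/n)·log K = (0.0592/2)(88.5) = +2.620 V.
Since Ni²⁺/Ni is the cathode and Ca²⁺/Ca the anode, E°cell = E°(Ni²⁺/Ni) − E°(Ca²⁺/Ca).
So E°(Ni²⁺/Ni) = E°cell + E°(Ca²⁺/Ca) = +2.620 + (-2.87) = -0.25 V.

-0.25 V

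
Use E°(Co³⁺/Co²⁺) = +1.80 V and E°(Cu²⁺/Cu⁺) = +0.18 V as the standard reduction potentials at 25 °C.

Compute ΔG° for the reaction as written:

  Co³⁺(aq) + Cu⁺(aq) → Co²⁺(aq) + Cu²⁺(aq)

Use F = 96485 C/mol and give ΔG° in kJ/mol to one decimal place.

-156.3 kJ/mol

As written, Co³⁺/Co²⁺ is reduced (cathode) and Cu²⁺/Cu⁺ is oxidised (anode), so E°cell = (+1.80) − (+0.18) = +1.62 V.
Balancing electrons gives n = 1.
ΔG° = −nFE° = −(1)(96485)(+1.62) = -156,306 J = -156.3 kJ/mol.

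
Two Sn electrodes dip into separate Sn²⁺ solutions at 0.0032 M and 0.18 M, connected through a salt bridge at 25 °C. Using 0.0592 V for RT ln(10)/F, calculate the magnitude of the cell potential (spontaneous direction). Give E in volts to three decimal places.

+0.052 V

For a concentration cell E°cell = 0. The 0.18 M side is the cathode (reduction is favoured where [Sn²⁺] is higher).
With n = 2, E = −(0.0592/2) log([Sn²⁺]ₐₙ/[Sn²⁺]꜀ₐₜ) = −(0.0592/2) log(0.0032/0.18) = −(0.0592/2)(-1.750) = +0.052 V.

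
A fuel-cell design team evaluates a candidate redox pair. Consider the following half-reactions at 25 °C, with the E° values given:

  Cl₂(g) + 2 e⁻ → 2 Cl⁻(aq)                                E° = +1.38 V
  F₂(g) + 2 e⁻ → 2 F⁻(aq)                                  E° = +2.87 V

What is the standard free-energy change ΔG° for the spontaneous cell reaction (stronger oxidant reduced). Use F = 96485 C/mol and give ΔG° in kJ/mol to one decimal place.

-287.5 kJ/mol

F₂/F⁻ (E° = +2.87 V) is the cathode; Cl₂/Cl⁻ (E° = +1.38 V) is the anode, so E°cell = +1.49 V.
Balancing electrons gives n = 2 (lcm of 2 and 2).
ΔG° = −nFE° = −(2)(96485)(+1.49) = -287,525 J = -287.5 kJ/mol.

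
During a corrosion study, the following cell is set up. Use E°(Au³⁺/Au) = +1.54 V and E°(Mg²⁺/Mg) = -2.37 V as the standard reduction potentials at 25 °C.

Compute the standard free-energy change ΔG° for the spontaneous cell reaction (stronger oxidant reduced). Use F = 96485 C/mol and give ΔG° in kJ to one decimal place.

-2263.5 kJ

Au³⁺/Au (E° = +1.54 V) is the cathode; Mg²⁺/Mg (E° = -2.37 V) is the anode, so E°cell = +3.91 V.
Balancing electrons gives n = 6 (lcm of 3 and 2).
ΔG° = −nFE° = −(6)(96485)(+3.91) = -2,263,538 J = -2263.5 kJ.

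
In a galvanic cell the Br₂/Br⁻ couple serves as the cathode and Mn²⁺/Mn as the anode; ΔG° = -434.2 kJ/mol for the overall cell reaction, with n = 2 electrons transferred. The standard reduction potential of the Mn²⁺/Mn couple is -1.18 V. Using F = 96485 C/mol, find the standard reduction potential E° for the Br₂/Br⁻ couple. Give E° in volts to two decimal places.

E°cell = −ΔG°/(nF) = −(-434.2×10³)/((2)(96485)) = +2.250 V.
Since Br₂/Br⁻ is the cathode and Mn²⁺/Mn the anode, E°cell = E°(Br₂/Br⁻) − E°(Mn²⁺/Mn).
So E°(Br₂/Br⁻) = E°cell + E°(Mn²⁺/Mn) = +2.250 + (-1.18) = +1.07 V.

+1.07 V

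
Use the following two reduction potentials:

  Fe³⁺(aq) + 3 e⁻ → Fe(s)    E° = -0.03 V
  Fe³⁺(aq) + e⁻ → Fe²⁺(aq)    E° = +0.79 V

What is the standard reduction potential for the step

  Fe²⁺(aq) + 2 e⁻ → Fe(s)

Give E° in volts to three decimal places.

-0.440 V

Sequential free energies add, so n₃E°₃ = n₁E°₁ + n₂E°₂.
With n₃ = 3, and the known step contributing 1×(+0.79) V, the unknown satisfies 2·E° = 3×(-0.03) − 1×(+0.79) = -0.880.
E° = -0.880 / 2 = -0.440 V.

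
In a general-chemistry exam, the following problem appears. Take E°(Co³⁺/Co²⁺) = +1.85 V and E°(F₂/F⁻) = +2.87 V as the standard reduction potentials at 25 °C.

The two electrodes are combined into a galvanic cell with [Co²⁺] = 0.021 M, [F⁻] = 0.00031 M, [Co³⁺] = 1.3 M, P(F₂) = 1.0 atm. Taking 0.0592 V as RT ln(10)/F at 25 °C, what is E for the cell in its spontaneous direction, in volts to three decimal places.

F₂/F⁻ is the cathode (higher E°), Co³⁺/Co²⁺ the anode: E°cell = +2.87 − (+1.85) = +1.02 V, n = 2.
Overall: F₂(g) + 2 Co²⁺(aq) → 2 F⁻(aq) + 2 Co³⁺(aq)
Q = [F⁻]^2·[Co³⁺]^2 / (P(F₂)·[Co²⁺]^2); log Q = -3.434.
E = E° − (0.0592/n) log Q = +1.02 − (0.0592/2)(-3.434) = +1.122 V.

+1.122 V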